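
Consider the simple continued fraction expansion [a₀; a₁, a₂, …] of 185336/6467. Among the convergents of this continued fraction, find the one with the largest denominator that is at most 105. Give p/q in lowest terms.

List convergents until the denominator exceeds the bound:
a_0 = 28: 28/1  (≤ bound)
a_1 = 1: 29/1  (≤ bound)
a_2 = 1: 57/2  (≤ bound)
a_3 = 1: 86/3  (≤ bound)
a_4 = 13: 1175/41  (≤ bound)
a_5 = 3: 3611/126  (> 105, stop)

1175/41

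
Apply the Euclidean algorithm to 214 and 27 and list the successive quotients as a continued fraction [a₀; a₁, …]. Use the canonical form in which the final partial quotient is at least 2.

[7; 1, 12, 2]

214 ÷ 27 → quotient 7, remainder 25
27 ÷ 25 → quotient 1, remainder 2
25 ÷ 2 → quotient 12, remainder 1
2 ÷ 1 → quotient 2, remainder 0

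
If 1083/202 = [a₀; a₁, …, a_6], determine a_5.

Run the Euclidean algorithm, recording each quotient:
⌊1083/202⌋ = 5, remainder 73
⌊202/73⌋ = 2, remainder 56
⌊73/56⌋ = 1, remainder 17
⌊56/17⌋ = 3, remainder 5
⌊17/5⌋ = 3, remainder 2
⌊5/2⌋ = 2, remainder 1

2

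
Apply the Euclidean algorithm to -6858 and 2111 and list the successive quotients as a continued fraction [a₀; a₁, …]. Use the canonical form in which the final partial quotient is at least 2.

[-4; 1, 3, 47, 1, 2, 1, 2]

-6858 ÷ 2111 → quotient -4, remainder 1586
2111 ÷ 1586 → quotient 1, remainder 525
1586 ÷ 525 → quotient 3, remainder 11
525 ÷ 11 → quotient 47, remainder 8
11 ÷ 8 → quotient 1, remainder 3
8 ÷ 3 → quotient 2, remainder 2
3 ÷ 2 → quotient 1, remainder 1
2 ÷ 1 → quotient 2, remainder 0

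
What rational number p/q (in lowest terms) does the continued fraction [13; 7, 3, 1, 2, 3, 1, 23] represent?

108989/8296

Use the convergent recurrence hₖ = aₖ·hₖ₋₁ + hₖ₋₂ (and likewise for the denominators kₖ):
a_0 = 13: 13/1
a_1 = 7: 92/7
a_2 = 3: 289/22
a_3 = 1: 381/29
a_4 = 2: 1051/80
a_5 = 3: 3534/269
a_6 = 1: 4585/349
a_7 = 23: 108989/8296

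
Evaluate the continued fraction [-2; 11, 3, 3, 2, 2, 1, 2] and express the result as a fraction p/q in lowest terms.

Starting at the tail and folding back:
Start with 2.
1 + 1/(2/1) = 1 + 1/2 = 3/2
2 + 1/(3/2) = 2 + 2/3 = 8/3
2 + 1/(8/3) = 2 + 3/8 = 19/8
3 + 1/(19/8) = 3 + 8/19 = 65/19
3 + 1/(65/19) = 3 + 19/65 = 214/65
11 + 1/(214/65) = 11 + 65/214 = 2419/214
-2 + 1/(2419/214) = -2 + 214/2419 = -4624/2419

-4624/2419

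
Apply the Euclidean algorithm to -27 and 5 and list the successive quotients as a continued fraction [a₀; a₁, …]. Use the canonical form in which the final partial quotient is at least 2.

[-6; 1, 1, 2]

Repeatedly divide and take the remainder:
⌊-27/5⌋ = -6, remainder 3
⌊5/3⌋ = 1, remainder 2
⌊3/2⌋ = 1, remainder 1
⌊2/1⌋ = 2, remainder 0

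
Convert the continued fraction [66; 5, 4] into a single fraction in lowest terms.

1390/21

Start with 4.
5 + 1/(4/1) = 5 + 1/4 = 21/4
66 + 1/(21/4) = 66 + 4/21 = 1390/21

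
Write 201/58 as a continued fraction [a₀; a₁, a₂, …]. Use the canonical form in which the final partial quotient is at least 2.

[3; 2, 6, 1, 3]

201 ÷ 58 → quotient 3, remainder 27
58 ÷ 27 → quotient 2, remainder 4
27 ÷ 4 → quotient 6, remainder 3
4 ÷ 3 → quotient 1, remainder 1
3 ÷ 1 → quotient 3, remainder 0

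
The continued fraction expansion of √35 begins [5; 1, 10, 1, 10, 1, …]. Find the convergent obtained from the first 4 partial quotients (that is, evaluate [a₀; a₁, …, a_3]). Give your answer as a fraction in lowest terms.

71/12

Compute successive convergents:
a_0 = 5: 5/1
a_1 = 1: 6/1
a_2 = 10: 65/11
a_3 = 1: 71/12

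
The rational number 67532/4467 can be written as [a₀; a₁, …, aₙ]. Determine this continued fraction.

[15; 8, 2, 10, 25]

67532 ÷ 4467 → quotient 15, remainder 527
4467 ÷ 527 → quotient 8, remainder 251
527 ÷ 251 → quotient 2, remainder 25
251 ÷ 25 → quotient 10, remainder 1
25 ÷ 1 → quotient 25, remainder 0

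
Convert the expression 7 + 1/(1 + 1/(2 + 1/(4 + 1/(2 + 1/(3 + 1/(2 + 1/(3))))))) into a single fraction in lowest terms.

6052/787

Start with 3.
2 + 1/(3/1) = 2 + 1/3 = 7/3
3 + 1/(7/3) = 3 + 3/7 = 24/7
2 + 1/(24/7) = 2 + 7/24 = 55/24
4 + 1/(55/24) = 4 + 24/55 = 244/55
2 + 1/(244/55) = 2 + 55/244 = 543/244
1 + 1/(543/244) = 1 + 244/543 = 787/543
7 + 1/(787/543) = 7 + 543/787 = 6052/787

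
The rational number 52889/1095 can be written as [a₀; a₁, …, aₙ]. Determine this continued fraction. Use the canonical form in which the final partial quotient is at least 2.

[48; 3, 3, 21, 1, 1, 2]

Repeatedly divide and take the remainder:
52889 ÷ 1095 → quotient 48, remainder 329
1095 ÷ 329 → quotient 3, remainder 108
329 ÷ 108 → quotient 3, remainder 5
108 ÷ 5 → quotient 21, remainder 3
5 ÷ 3 → quotient 1, remainder 2
3 ÷ 2 → quotient 1, remainder 1
2 ÷ 1 → quotient 2, remainder 0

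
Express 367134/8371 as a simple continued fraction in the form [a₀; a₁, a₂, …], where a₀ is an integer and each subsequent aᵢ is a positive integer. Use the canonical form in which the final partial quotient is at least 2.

[43; 1, 6, 29, 41]

367134 = 43·8371 + 7181, so a_0 = 43
8371 = 1·7181 + 1190, so a_1 = 1
7181 = 6·1190 + 41, so a_2 = 6
1190 = 29·41 + 1, so a_3 = 29
41 = 41·1 + 0, so a_4 = 41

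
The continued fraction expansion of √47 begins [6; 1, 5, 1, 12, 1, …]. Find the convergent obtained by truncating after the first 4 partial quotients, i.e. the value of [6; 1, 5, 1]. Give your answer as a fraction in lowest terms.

48/7

a_0 = 6: 6/1
a_1 = 1: 7/1
a_2 = 5: 41/6
a_3 = 1: 48/7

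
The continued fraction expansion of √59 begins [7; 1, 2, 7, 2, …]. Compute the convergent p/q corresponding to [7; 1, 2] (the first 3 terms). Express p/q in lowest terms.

Start with 2.
1 + 1/(2/1) = 1 + 1/2 = 3/2
7 + 1/(3/2) = 7 + 2/3 = 23/3

23/3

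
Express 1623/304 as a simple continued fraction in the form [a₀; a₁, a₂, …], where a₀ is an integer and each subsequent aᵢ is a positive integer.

Run the Euclidean algorithm, recording each quotient:
1623 = 5·304 + 103, so a_0 = 5
304 = 2·103 + 98, so a_1 = 2
103 = 1·98 + 5, so a_2 = 1
98 = 19·5 + 3, so a_3 = 19
5 = 1·3 + 2, so a_4 = 1
3 = 1·2 + 1, so a_5 = 1
2 = 2·1 + 0, so a_6 = 2

[5; 2, 1, 19, 1, 1, 2]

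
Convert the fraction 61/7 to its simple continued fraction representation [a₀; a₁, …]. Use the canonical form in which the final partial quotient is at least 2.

[8; 1, 2, 2]

61 ÷ 7 → quotient 8, remainder 5
7 ÷ 5 → quotient 1, remainder 2
5 ÷ 2 → quotient 2, remainder 1
2 ÷ 1 → quotient 2, remainder 0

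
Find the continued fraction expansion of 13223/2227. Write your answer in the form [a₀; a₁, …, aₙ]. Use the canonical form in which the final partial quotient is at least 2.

Run the Euclidean algorithm, recording each quotient:
⌊13223/2227⌋ = 5, remainder 2088
⌊2227/2088⌋ = 1, remainder 139
⌊2088/139⌋ = 15, remainder 3
⌊139/3⌋ = 46, remainder 1
⌊3/1⌋ = 3, remainder 0

[5; 1, 15, 46, 3]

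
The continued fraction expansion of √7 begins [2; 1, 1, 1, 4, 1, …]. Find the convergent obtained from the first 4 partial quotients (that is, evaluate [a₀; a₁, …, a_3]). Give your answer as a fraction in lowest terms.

Start with 1.
1 + 1/(1/1) = 1 + 1/1 = 2/1
1 + 1/(2/1) = 1 + 1/2 = 3/2
2 + 1/(3/2) = 2 + 2/3 = 8/3

8/3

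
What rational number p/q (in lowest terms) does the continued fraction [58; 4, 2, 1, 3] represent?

2795/48

a_0 = 58: 58/1
a_1 = 4: 233/4
a_2 = 2: 524/9
a_3 = 1: 757/13
a_4 = 3: 2795/48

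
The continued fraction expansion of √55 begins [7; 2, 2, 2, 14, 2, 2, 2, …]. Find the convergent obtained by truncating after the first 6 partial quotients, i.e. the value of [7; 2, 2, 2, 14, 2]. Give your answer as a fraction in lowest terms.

Starting at the tail and folding back:
Start with 2.
14 + 1/(2/1) = 14 + 1/2 = 29/2
2 + 1/(29/2) = 2 + 2/29 = 60/29
2 + 1/(60/29) = 2 + 29/60 = 149/60
2 + 1/(149/60) = 2 + 60/149 = 358/149
7 + 1/(358/149) = 7 + 149/358 = 2655/358

2655/358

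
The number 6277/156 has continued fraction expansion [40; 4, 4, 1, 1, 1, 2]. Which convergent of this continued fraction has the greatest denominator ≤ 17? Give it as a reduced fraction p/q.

684/17

a_0 = 40: 40/1  (≤ bound)
a_1 = 4: 161/4  (≤ bound)
a_2 = 4: 684/17  (≤ bound)
a_3 = 1: 845/21  (> 17, stop)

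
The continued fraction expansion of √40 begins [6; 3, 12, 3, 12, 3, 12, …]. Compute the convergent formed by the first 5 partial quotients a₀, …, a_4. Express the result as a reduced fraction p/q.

Start with 12.
3 + 1/(12/1) = 3 + 1/12 = 37/12
12 + 1/(37/12) = 12 + 12/37 = 456/37
3 + 1/(456/37) = 3 + 37/456 = 1405/456
6 + 1/(1405/456) = 6 + 456/1405 = 8886/1405

8886/1405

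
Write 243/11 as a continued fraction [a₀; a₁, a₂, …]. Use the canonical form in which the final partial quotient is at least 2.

243 ÷ 11 → quotient 22, remainder 1
11 ÷ 1 → quotient 11, remainder 0

[22; 11]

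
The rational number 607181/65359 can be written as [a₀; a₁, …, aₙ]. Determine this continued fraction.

607181 ÷ 65359 → quotient 9, remainder 18950
65359 ÷ 18950 → quotient 3, remainder 8509
18950 ÷ 8509 → quotient 2, remainder 1932
8509 ÷ 1932 → quotient 4, remainder 781
1932 ÷ 781 → quotient 2, remainder 370
781 ÷ 370 → quotient 2, remainder 41
370 ÷ 41 → quotient 9, remainder 1
41 ÷ 1 → quotient 41, remainder 0

[9; 3, 2, 4, 2, 2, 9, 41]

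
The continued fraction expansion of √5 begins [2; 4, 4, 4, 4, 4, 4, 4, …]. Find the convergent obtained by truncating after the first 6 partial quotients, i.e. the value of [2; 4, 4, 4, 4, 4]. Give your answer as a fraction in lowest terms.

2889/1292

a_0 = 2: 2/1
a_1 = 4: 9/4
a_2 = 4: 38/17
a_3 = 4: 161/72
a_4 = 4: 682/305
a_5 = 4: 2889/1292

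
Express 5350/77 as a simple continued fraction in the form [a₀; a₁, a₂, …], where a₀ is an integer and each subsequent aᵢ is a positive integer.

5350 = 69·77 + 37, so a_0 = 69
77 = 2·37 + 3, so a_1 = 2
37 = 12·3 + 1, so a_2 = 12
3 = 3·1 + 0, so a_3 = 3

[69; 2, 12, 3]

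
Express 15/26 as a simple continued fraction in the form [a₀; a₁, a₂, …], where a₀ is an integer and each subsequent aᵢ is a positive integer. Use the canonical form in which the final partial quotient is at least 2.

15 ÷ 26 → quotient 0, remainder 15
26 ÷ 15 → quotient 1, remainder 11
15 ÷ 11 → quotient 1, remainder 4
11 ÷ 4 → quotient 2, remainder 3
4 ÷ 3 → quotient 1, remainder 1
3 ÷ 1 → quotient 3, remainder 0

[0; 1, 1, 2, 1, 3]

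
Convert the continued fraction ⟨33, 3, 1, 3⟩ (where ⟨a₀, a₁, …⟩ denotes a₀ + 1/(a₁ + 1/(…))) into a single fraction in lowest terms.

499/15

Collapse the nested fraction from the inside out:
Start with 3.
1 + 1/(3/1) = 1 + 1/3 = 4/3
3 + 1/(4/3) = 3 + 3/4 = 15/4
33 + 1/(15/4) = 33 + 4/15 = 499/15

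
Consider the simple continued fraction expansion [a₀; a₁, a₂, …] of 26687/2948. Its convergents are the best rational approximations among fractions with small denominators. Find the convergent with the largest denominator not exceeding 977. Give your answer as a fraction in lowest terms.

8781/970

a_0 = 9: 9/1  (≤ bound)
a_1 = 19: 172/19  (≤ bound)
a_2 = 51: 8781/970  (≤ bound)
a_3 = 1: 8953/989  (> 977, stop)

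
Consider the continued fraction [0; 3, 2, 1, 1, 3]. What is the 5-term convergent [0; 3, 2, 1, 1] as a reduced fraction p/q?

Collapse the nested fraction from the inside out:
Start with 1.
1 + 1/(1/1) = 1 + 1/1 = 2/1
2 + 1/(2/1) = 2 + 1/2 = 5/2
3 + 1/(5/2) = 3 + 2/5 = 17/5
0 + 1/(17/5) = 0 + 5/17 = 5/17

5/17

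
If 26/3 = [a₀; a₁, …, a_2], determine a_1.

1

⌊26/3⌋ = 8, remainder 2
⌊3/2⌋ = 1, remainder 1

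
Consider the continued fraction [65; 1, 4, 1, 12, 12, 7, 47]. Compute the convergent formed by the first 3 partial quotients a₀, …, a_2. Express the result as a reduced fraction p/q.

329/5

Start with 4.
1 + 1/(4/1) = 1 + 1/4 = 5/4
65 + 1/(5/4) = 65 + 4/5 = 329/5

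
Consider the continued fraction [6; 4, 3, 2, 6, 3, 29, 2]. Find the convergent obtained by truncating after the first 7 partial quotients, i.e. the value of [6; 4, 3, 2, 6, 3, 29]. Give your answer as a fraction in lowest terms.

a_0 = 6: 6/1
a_1 = 4: 25/4
a_2 = 3: 81/13
a_3 = 2: 187/30
a_4 = 6: 1203/193
a_5 = 3: 3796/609
a_6 = 29: 111287/17854

111287/17854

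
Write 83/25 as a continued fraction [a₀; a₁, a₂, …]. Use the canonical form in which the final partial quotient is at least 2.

Apply division with remainder until the remainder is 0:
83 ÷ 25 → quotient 3, remainder 8
25 ÷ 8 → quotient 3, remainder 1
8 ÷ 1 → quotient 8, remainder 0

[3; 3, 8]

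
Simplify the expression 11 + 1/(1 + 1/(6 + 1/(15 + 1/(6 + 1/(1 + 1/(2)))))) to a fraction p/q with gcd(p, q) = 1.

25389/2141

Start with 2.
1 + 1/(2/1) = 1 + 1/2 = 3/2
6 + 1/(3/2) = 6 + 2/3 = 20/3
15 + 1/(20/3) = 15 + 3/20 = 303/20
6 + 1/(303/20) = 6 + 20/303 = 1838/303
1 + 1/(1838/303) = 1 + 303/1838 = 2141/1838
11 + 1/(2141/1838) = 11 + 1838/2141 = 25389/2141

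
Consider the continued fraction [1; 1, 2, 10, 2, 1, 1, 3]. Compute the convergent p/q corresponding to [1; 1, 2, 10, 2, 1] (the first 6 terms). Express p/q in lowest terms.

161/96

a_0 = 1: 1/1
a_1 = 1: 2/1
a_2 = 2: 5/3
a_3 = 10: 52/31
a_4 = 2: 109/65
a_5 = 1: 161/96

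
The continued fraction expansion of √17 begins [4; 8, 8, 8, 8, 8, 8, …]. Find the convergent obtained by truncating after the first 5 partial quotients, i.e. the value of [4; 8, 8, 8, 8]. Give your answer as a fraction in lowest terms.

17684/4289

Start with 8.
8 + 1/(8/1) = 8 + 1/8 = 65/8
8 + 1/(65/8) = 8 + 8/65 = 528/65
8 + 1/(528/65) = 8 + 65/528 = 4289/528
4 + 1/(4289/528) = 4 + 528/4289 = 17684/4289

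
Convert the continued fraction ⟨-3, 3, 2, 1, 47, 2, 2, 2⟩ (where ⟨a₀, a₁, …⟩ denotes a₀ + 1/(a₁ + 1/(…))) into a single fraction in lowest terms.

Start with 2.
2 + 1/(2/1) = 2 + 1/2 = 5/2
2 + 1/(5/2) = 2 + 2/5 = 12/5
47 + 1/(12/5) = 47 + 5/12 = 569/12
1 + 1/(569/12) = 1 + 12/569 = 581/569
2 + 1/(581/569) = 2 + 569/581 = 1731/581
3 + 1/(1731/581) = 3 + 581/1731 = 5774/1731
-3 + 1/(5774/1731) = -3 + 1731/5774 = -15591/5774

-15591/5774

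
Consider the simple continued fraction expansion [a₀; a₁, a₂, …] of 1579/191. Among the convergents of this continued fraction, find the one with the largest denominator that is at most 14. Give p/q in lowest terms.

91/11

a_0 = 8: 8/1  (≤ bound)
a_1 = 3: 25/3  (≤ bound)
a_2 = 1: 33/4  (≤ bound)
a_3 = 2: 91/11  (≤ bound)
a_4 = 1: 124/15  (> 14, stop)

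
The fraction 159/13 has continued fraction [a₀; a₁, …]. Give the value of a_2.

3

⌊159/13⌋ = 12, remainder 3
⌊13/3⌋ = 4, remainder 1
⌊3/1⌋ = 3, remainder 0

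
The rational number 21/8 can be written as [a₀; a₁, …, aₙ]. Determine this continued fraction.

21 = 2·8 + 5, so a_0 = 2
8 = 1·5 + 3, so a_1 = 1
5 = 1·3 + 2, so a_2 = 1
3 = 1·2 + 1, so a_3 = 1
2 = 2·1 + 0, so a_4 = 2

[2; 1, 1, 1, 2]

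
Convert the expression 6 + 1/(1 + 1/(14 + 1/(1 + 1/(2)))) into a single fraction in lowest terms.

a_0 = 6: 6/1
a_1 = 1: 7/1
a_2 = 14: 104/15
a_3 = 1: 111/16
a_4 = 2: 326/47

326/47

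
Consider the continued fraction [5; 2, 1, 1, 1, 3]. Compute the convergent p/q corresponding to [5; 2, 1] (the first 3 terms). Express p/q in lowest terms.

Collapse the nested fraction from the inside out:
Start with 1.
2 + 1/(1/1) = 2 + 1/1 = 3/1
5 + 1/(3/1) = 5 + 1/3 = 16/3

16/3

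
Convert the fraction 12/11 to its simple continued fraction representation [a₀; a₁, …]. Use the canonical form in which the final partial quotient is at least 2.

⌊12/11⌋ = 1, remainder 1
⌊11/1⌋ = 11, remainder 0

[1; 11]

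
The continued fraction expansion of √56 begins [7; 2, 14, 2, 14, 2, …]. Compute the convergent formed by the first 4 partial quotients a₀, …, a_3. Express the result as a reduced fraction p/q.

449/60

Starting at the tail and folding back:
Start with 2.
14 + 1/(2/1) = 14 + 1/2 = 29/2
2 + 1/(29/2) = 2 + 2/29 = 60/29
7 + 1/(60/29) = 7 + 29/60 = 449/60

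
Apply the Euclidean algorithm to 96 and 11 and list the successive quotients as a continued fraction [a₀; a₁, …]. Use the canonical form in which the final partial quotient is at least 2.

Run the Euclidean algorithm, recording each quotient:
96 = 8·11 + 8, so a_0 = 8
11 = 1·8 + 3, so a_1 = 1
8 = 2·3 + 2, so a_2 = 2
3 = 1·2 + 1, so a_3 = 1
2 = 2·1 + 0, so a_4 = 2

[8; 1, 2, 1, 2]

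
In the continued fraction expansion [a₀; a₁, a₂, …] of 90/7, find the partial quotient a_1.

⌊90/7⌋ = 12, remainder 6
⌊7/6⌋ = 1, remainder 1

1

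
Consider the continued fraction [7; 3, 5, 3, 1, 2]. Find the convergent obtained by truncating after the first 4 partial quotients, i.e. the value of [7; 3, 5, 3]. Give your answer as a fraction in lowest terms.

Build up convergents one term at a time:
a_0 = 7: 7/1
a_1 = 3: 22/3
a_2 = 5: 117/16
a_3 = 3: 373/51

373/51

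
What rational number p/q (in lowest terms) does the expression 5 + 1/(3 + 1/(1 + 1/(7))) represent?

Starting at the tail and folding back:
Start with 7.
1 + 1/(7/1) = 1 + 1/7 = 8/7
3 + 1/(8/7) = 3 + 7/8 = 31/8
5 + 1/(31/8) = 5 + 8/31 = 163/31

163/31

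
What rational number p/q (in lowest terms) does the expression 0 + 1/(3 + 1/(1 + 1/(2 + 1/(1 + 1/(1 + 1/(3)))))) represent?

25/93

Collapse the nested fraction from the inside out:
Start with 3.
1 + 1/(3/1) = 1 + 1/3 = 4/3
1 + 1/(4/3) = 1 + 3/4 = 7/4
2 + 1/(7/4) = 2 + 4/7 = 18/7
1 + 1/(18/7) = 1 + 7/18 = 25/18
3 + 1/(25/18) = 3 + 18/25 = 93/25
0 + 1/(93/25) = 0 + 25/93 = 25/93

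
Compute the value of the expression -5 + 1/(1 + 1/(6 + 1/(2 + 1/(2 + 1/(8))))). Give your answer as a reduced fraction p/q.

-1286/311

a_0 = -5: -5/1
a_1 = 1: -4/1
a_2 = 6: -29/7
a_3 = 2: -62/15
a_4 = 2: -153/37
a_5 = 8: -1286/311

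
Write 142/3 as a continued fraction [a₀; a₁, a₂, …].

Apply division with remainder until the remainder is 0:
142 ÷ 3 → quotient 47, remainder 1
3 ÷ 1 → quotient 3, remainder 0

[47; 3]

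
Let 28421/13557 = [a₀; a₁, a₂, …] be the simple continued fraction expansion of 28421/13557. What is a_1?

10

⌊28421/13557⌋ = 2, remainder 1307
⌊13557/1307⌋ = 10, remainder 487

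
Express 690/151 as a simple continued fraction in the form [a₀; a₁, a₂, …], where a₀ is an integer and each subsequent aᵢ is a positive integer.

[4; 1, 1, 3, 10, 2]

690 ÷ 151 → quotient 4, remainder 86
151 ÷ 86 → quotient 1, remainder 65
86 ÷ 65 → quotient 1, remainder 21
65 ÷ 21 → quotient 3, remainder 2
21 ÷ 2 → quotient 10, remainder 1
2 ÷ 1 → quotient 2, remainder 0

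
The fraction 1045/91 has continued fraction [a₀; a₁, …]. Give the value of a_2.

14

1045 = 11·91 + 44, so a_0 = 11
91 = 2·44 + 3, so a_1 = 2
44 = 14·3 + 2, so a_2 = 14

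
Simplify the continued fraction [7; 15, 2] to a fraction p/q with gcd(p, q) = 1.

219/31

Start with 2.
15 + 1/(2/1) = 15 + 1/2 = 31/2
7 + 1/(31/2) = 7 + 2/31 = 219/31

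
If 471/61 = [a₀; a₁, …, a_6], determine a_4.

1

Repeatedly divide and take the remainder:
471 ÷ 61 → quotient 7, remainder 44
61 ÷ 44 → quotient 1, remainder 17
44 ÷ 17 → quotient 2, remainder 10
17 ÷ 10 → quotient 1, remainder 7
10 ÷ 7 → quotient 1, remainder 3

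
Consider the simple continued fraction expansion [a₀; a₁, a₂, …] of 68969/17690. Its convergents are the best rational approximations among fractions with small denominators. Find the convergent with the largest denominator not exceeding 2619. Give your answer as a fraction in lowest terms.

2195/563

List convergents until the denominator exceeds the bound:
a_0 = 3: 3/1  (≤ bound)
a_1 = 1: 4/1  (≤ bound)
a_2 = 8: 35/9  (≤ bound)
a_3 = 1: 39/10  (≤ bound)
a_4 = 7: 308/79  (≤ bound)
a_5 = 7: 2195/563  (≤ bound)
a_6 = 10: 22258/5709  (> 2619, stop)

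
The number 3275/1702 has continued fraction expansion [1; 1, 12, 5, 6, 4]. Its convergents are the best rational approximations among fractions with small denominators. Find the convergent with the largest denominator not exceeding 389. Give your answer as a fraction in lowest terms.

127/66

a_0 = 1: 1/1  (≤ bound)
a_1 = 1: 2/1  (≤ bound)
a_2 = 12: 25/13  (≤ bound)
a_3 = 5: 127/66  (≤ bound)
a_4 = 6: 787/409  (> 389, stop)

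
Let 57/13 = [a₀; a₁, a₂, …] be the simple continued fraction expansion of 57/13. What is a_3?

57 = 4·13 + 5, so a_0 = 4
13 = 2·5 + 3, so a_1 = 2
5 = 1·3 + 2, so a_2 = 1
3 = 1·2 + 1, so a_3 = 1

1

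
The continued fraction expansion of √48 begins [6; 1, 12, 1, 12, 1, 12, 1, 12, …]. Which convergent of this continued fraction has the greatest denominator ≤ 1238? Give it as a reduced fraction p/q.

1351/195

List convergents until the denominator exceeds the bound:
a_0 = 6: 6/1  (≤ bound)
a_1 = 1: 7/1  (≤ bound)
a_2 = 12: 90/13  (≤ bound)
a_3 = 1: 97/14  (≤ bound)
a_4 = 12: 1254/181  (≤ bound)
a_5 = 1: 1351/195  (≤ bound)
a_6 = 12: 17466/2521  (> 1238, stop)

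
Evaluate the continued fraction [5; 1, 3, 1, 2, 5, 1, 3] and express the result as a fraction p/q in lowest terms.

a_0 = 5: 5/1
a_1 = 1: 6/1
a_2 = 3: 23/4
a_3 = 1: 29/5
a_4 = 2: 81/14
a_5 = 5: 434/75
a_6 = 1: 515/89
a_7 = 3: 1979/342

1979/342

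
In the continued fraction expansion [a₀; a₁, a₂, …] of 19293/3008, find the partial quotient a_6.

9

Apply division with remainder until the remainder is 0:
19293 = 6·3008 + 1245, so a_0 = 6
3008 = 2·1245 + 518, so a_1 = 2
1245 = 2·518 + 209, so a_2 = 2
518 = 2·209 + 100, so a_3 = 2
209 = 2·100 + 9, so a_4 = 2
100 = 11·9 + 1, so a_5 = 11
9 = 9·1 + 0, so a_6 = 9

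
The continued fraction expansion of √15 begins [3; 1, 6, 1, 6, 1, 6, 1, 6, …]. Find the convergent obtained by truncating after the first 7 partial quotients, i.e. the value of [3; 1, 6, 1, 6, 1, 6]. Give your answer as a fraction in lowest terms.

Build up convergents one term at a time:
a_0 = 3: 3/1
a_1 = 1: 4/1
a_2 = 6: 27/7
a_3 = 1: 31/8
a_4 = 6: 213/55
a_5 = 1: 244/63
a_6 = 6: 1677/433

1677/433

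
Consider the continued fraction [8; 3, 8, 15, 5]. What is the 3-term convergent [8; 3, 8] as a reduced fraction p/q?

208/25

Work from the innermost term outward:
Start with 8.
3 + 1/(8/1) = 3 + 1/8 = 25/8
8 + 1/(25/8) = 8 + 8/25 = 208/25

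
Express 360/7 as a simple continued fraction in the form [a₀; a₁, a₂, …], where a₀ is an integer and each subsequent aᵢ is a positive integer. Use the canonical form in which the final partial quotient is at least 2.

Apply division with remainder until the remainder is 0:
⌊360/7⌋ = 51, remainder 3
⌊7/3⌋ = 2, remainder 1
⌊3/1⌋ = 3, remainder 0

[51; 2, 3]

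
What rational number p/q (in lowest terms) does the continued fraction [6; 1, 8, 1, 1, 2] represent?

Build up convergents one term at a time:
a_0 = 6: 6/1
a_1 = 1: 7/1
a_2 = 8: 62/9
a_3 = 1: 69/10
a_4 = 1: 131/19
a_5 = 2: 331/48

331/48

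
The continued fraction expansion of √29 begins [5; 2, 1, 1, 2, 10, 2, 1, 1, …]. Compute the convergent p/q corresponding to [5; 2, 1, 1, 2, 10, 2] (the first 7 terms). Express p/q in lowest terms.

Start with 2.
10 + 1/(2/1) = 10 + 1/2 = 21/2
2 + 1/(21/2) = 2 + 2/21 = 44/21
1 + 1/(44/21) = 1 + 21/44 = 65/44
1 + 1/(65/44) = 1 + 44/65 = 109/65
2 + 1/(109/65) = 2 + 65/109 = 283/109
5 + 1/(283/109) = 5 + 109/283 = 1524/283

1524/283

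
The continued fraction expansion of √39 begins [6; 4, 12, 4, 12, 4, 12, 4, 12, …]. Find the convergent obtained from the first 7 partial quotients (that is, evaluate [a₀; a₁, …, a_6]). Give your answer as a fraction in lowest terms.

Use the convergent recurrence hₖ = aₖ·hₖ₋₁ + hₖ₋₂ (and likewise for the denominators kₖ):
a_0 = 6: 6/1
a_1 = 4: 25/4
a_2 = 12: 306/49
a_3 = 4: 1249/200
a_4 = 12: 15294/2449
a_5 = 4: 62425/9996
a_6 = 12: 764394/122401

764394/122401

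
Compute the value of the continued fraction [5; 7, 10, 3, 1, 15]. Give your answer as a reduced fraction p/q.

23571/4585

a_0 = 5: 5/1
a_1 = 7: 36/7
a_2 = 10: 365/71
a_3 = 3: 1131/220
a_4 = 1: 1496/291
a_5 = 15: 23571/4585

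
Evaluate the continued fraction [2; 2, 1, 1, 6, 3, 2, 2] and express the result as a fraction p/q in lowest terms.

Starting at the tail and folding back:
Start with 2.
2 + 1/(2/1) = 2 + 1/2 = 5/2
3 + 1/(5/2) = 3 + 2/5 = 17/5
6 + 1/(17/5) = 6 + 5/17 = 107/17
1 + 1/(107/17) = 1 + 17/107 = 124/107
1 + 1/(124/107) = 1 + 107/124 = 231/124
2 + 1/(231/124) = 2 + 124/231 = 586/231
2 + 1/(586/231) = 2 + 231/586 = 1403/586

1403/586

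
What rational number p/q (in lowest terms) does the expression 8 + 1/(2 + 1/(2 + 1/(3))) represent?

Collapse the nested fraction from the inside out:
Start with 3.
2 + 1/(3/1) = 2 + 1/3 = 7/3
2 + 1/(7/3) = 2 + 3/7 = 17/7
8 + 1/(17/7) = 8 + 7/17 = 143/17

143/17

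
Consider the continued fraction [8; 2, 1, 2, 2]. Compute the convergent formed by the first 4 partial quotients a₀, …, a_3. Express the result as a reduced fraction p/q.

67/8

Build up convergents one term at a time:
a_0 = 8: 8/1
a_1 = 2: 17/2
a_2 = 1: 25/3
a_3 = 2: 67/8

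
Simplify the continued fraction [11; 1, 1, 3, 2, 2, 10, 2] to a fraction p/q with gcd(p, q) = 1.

9841/851

Build up convergents one term at a time:
a_0 = 11: 11/1
a_1 = 1: 12/1
a_2 = 1: 23/2
a_3 = 3: 81/7
a_4 = 2: 185/16
a_5 = 2: 451/39
a_6 = 10: 4695/406
a_7 = 2: 9841/851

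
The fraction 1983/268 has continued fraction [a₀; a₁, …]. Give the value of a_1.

2

⌊1983/268⌋ = 7, remainder 107
⌊268/107⌋ = 2, remainder 54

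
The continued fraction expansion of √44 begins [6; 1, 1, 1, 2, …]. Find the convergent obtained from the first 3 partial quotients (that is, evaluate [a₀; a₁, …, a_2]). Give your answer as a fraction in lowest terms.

13/2

Start with 1.
1 + 1/(1/1) = 1 + 1/1 = 2/1
6 + 1/(2/1) = 6 + 1/2 = 13/2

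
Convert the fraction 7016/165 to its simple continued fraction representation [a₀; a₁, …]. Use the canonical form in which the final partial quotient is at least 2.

[42; 1, 1, 11, 3, 2]

Repeatedly divide and take the remainder:
7016 = 42·165 + 86, so a_0 = 42
165 = 1·86 + 79, so a_1 = 1
86 = 1·79 + 7, so a_2 = 1
79 = 11·7 + 2, so a_3 = 11
7 = 3·2 + 1, so a_4 = 3
2 = 2·1 + 0, so a_5 = 2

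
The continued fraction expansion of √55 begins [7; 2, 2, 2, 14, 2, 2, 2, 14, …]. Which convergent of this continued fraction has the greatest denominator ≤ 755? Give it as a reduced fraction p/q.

a_0 = 7: 7/1  (≤ bound)
a_1 = 2: 15/2  (≤ bound)
a_2 = 2: 37/5  (≤ bound)
a_3 = 2: 89/12  (≤ bound)
a_4 = 14: 1283/173  (≤ bound)
a_5 = 2: 2655/358  (≤ bound)
a_6 = 2: 6593/889  (> 755, stop)

2655/358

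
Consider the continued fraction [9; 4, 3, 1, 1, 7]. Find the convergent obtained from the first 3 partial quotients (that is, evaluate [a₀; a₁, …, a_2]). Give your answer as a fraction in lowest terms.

Work from the innermost term outward:
Start with 3.
4 + 1/(3/1) = 4 + 1/3 = 13/3
9 + 1/(13/3) = 9 + 3/13 = 120/13

120/13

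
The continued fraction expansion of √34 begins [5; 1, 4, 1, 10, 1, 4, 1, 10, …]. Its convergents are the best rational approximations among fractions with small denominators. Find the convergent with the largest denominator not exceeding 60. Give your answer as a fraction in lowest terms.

35/6

List convergents until the denominator exceeds the bound:
a_0 = 5: 5/1  (≤ bound)
a_1 = 1: 6/1  (≤ bound)
a_2 = 4: 29/5  (≤ bound)
a_3 = 1: 35/6  (≤ bound)
a_4 = 10: 379/65  (> 60, stop)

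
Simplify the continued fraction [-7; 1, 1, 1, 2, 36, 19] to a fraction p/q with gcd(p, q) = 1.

a_0 = -7: -7/1
a_1 = 1: -6/1
a_2 = 1: -13/2
a_3 = 1: -19/3
a_4 = 2: -51/8
a_5 = 36: -1855/291
a_6 = 19: -35296/5537

-35296/5537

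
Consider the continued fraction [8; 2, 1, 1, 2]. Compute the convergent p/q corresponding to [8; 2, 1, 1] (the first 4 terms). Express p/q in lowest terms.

Start with 1.
1 + 1/(1/1) = 1 + 1/1 = 2/1
2 + 1/(2/1) = 2 + 1/2 = 5/2
8 + 1/(5/2) = 8 + 2/5 = 42/5

42/5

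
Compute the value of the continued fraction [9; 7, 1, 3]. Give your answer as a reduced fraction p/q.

283/31

a_0 = 9: 9/1
a_1 = 7: 64/7
a_2 = 1: 73/8
a_3 = 3: 283/31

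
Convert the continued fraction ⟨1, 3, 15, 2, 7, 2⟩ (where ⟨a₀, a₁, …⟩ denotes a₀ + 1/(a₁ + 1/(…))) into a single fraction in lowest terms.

2012/1517

Start with 2.
7 + 1/(2/1) = 7 + 1/2 = 15/2
2 + 1/(15/2) = 2 + 2/15 = 32/15
15 + 1/(32/15) = 15 + 15/32 = 495/32
3 + 1/(495/32) = 3 + 32/495 = 1517/495
1 + 1/(1517/495) = 1 + 495/1517 = 2012/1517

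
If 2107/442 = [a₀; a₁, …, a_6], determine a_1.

Repeatedly divide and take the remainder:
⌊2107/442⌋ = 4, remainder 339
⌊442/339⌋ = 1, remainder 103

1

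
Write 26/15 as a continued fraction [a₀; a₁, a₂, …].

[1; 1, 2, 1, 3]

Run the Euclidean algorithm, recording each quotient:
26 ÷ 15 → quotient 1, remainder 11
15 ÷ 11 → quotient 1, remainder 4
11 ÷ 4 → quotient 2, remainder 3
4 ÷ 3 → quotient 1, remainder 1
3 ÷ 1 → quotient 3, remainder 0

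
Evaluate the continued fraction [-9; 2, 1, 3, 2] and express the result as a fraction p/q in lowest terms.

-216/25

Compute successive convergents:
a_0 = -9: -9/1
a_1 = 2: -17/2
a_2 = 1: -26/3
a_3 = 3: -95/11
a_4 = 2: -216/25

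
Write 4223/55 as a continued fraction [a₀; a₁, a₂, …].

[76; 1, 3, 1, 1, 2, 2]

4223 = 76·55 + 43, so a_0 = 76
55 = 1·43 + 12, so a_1 = 1
43 = 3·12 + 7, so a_2 = 3
12 = 1·7 + 5, so a_3 = 1
7 = 1·5 + 2, so a_4 = 1
5 = 2·2 + 1, so a_5 = 2
2 = 2·1 + 0, so a_6 = 2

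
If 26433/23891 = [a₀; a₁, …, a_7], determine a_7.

Apply division with remainder until the remainder is 0:
26433 ÷ 23891 → quotient 1, remainder 2542
23891 ÷ 2542 → quotient 9, remainder 1013
2542 ÷ 1013 → quotient 2, remainder 516
1013 ÷ 516 → quotient 1, remainder 497
516 ÷ 497 → quotient 1, remainder 19
497 ÷ 19 → quotient 26, remainder 3
19 ÷ 3 → quotient 6, remainder 1
3 ÷ 1 → quotient 3, remainder 0

3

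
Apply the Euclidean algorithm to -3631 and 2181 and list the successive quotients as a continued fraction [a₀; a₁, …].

Apply division with remainder until the remainder is 0:
-3631 ÷ 2181 → quotient -2, remainder 731
2181 ÷ 731 → quotient 2, remainder 719
731 ÷ 719 → quotient 1, remainder 12
719 ÷ 12 → quotient 59, remainder 11
12 ÷ 11 → quotient 1, remainder 1
11 ÷ 1 → quotient 11, remainder 0

[-2; 2, 1, 59, 1, 11]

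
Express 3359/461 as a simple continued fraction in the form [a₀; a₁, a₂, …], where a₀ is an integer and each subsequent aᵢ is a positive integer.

[7; 3, 2, 32, 2]

Apply division with remainder until the remainder is 0:
3359 ÷ 461 → quotient 7, remainder 132
461 ÷ 132 → quotient 3, remainder 65
132 ÷ 65 → quotient 2, remainder 2
65 ÷ 2 → quotient 32, remainder 1
2 ÷ 1 → quotient 2, remainder 0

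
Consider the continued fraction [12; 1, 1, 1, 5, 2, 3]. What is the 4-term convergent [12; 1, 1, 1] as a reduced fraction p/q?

38/3

Start with 1.
1 + 1/(1/1) = 1 + 1/1 = 2/1
1 + 1/(2/1) = 1 + 1/2 = 3/2
12 + 1/(3/2) = 12 + 2/3 = 38/3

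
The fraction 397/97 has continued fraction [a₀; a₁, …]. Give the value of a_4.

2

397 = 4·97 + 9, so a_0 = 4
97 = 10·9 + 7, so a_1 = 10
9 = 1·7 + 2, so a_2 = 1
7 = 3·2 + 1, so a_3 = 3
2 = 2·1 + 0, so a_4 = 2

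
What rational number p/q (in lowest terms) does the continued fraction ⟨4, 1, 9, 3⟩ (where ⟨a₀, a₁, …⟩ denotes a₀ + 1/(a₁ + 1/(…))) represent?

Build up convergents one term at a time:
a_0 = 4: 4/1
a_1 = 1: 5/1
a_2 = 9: 49/10
a_3 = 3: 152/31

152/31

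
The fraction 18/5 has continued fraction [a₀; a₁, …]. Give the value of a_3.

18 = 3·5 + 3, so a_0 = 3
5 = 1·3 + 2, so a_1 = 1
3 = 1·2 + 1, so a_2 = 1
2 = 2·1 + 0, so a_3 = 2

2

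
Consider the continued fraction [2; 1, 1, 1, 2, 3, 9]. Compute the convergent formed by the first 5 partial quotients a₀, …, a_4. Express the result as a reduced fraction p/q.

Start with 2.
1 + 1/(2/1) = 1 + 1/2 = 3/2
1 + 1/(3/2) = 1 + 2/3 = 5/3
1 + 1/(5/3) = 1 + 3/5 = 8/5
2 + 1/(8/5) = 2 + 5/8 = 21/8

21/8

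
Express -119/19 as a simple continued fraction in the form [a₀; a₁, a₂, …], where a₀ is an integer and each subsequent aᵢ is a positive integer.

-119 = -7·19 + 14, so a_0 = -7
19 = 1·14 + 5, so a_1 = 1
14 = 2·5 + 4, so a_2 = 2
5 = 1·4 + 1, so a_3 = 1
4 = 4·1 + 0, so a_4 = 4

[-7; 1, 2, 1, 4]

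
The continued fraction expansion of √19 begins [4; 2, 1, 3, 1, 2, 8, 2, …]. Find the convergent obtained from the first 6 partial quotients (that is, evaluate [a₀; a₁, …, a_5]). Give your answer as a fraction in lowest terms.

Start with 2.
1 + 1/(2/1) = 1 + 1/2 = 3/2
3 + 1/(3/2) = 3 + 2/3 = 11/3
1 + 1/(11/3) = 1 + 3/11 = 14/11
2 + 1/(14/11) = 2 + 11/14 = 39/14
4 + 1/(39/14) = 4 + 14/39 = 170/39

170/39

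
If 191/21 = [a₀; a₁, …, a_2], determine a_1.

Run the Euclidean algorithm, recording each quotient:
⌊191/21⌋ = 9, remainder 2
⌊21/2⌋ = 10, remainder 1

10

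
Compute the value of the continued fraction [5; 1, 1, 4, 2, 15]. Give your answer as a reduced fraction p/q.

Build up convergents one term at a time:
a_0 = 5: 5/1
a_1 = 1: 6/1
a_2 = 1: 11/2
a_3 = 4: 50/9
a_4 = 2: 111/20
a_5 = 15: 1715/309

1715/309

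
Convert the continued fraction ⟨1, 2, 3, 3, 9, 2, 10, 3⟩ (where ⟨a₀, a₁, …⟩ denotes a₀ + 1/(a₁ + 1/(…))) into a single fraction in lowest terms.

a_0 = 1: 1/1
a_1 = 2: 3/2
a_2 = 3: 10/7
a_3 = 3: 33/23
a_4 = 9: 307/214
a_5 = 2: 647/451
a_6 = 10: 6777/4724
a_7 = 3: 20978/14623

20978/14623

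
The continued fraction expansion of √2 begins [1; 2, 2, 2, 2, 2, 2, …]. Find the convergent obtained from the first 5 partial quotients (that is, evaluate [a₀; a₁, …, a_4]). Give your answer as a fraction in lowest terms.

41/29

Starting at the tail and folding back:
Start with 2.
2 + 1/(2/1) = 2 + 1/2 = 5/2
2 + 1/(5/2) = 2 + 2/5 = 12/5
2 + 1/(12/5) = 2 + 5/12 = 29/12
1 + 1/(29/12) = 1 + 12/29 = 41/29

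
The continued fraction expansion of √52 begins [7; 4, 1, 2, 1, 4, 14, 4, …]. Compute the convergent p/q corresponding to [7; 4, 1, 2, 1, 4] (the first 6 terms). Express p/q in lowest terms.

Collapse the nested fraction from the inside out:
Start with 4.
1 + 1/(4/1) = 1 + 1/4 = 5/4
2 + 1/(5/4) = 2 + 4/5 = 14/5
1 + 1/(14/5) = 1 + 5/14 = 19/14
4 + 1/(19/14) = 4 + 14/19 = 90/19
7 + 1/(90/19) = 7 + 19/90 = 649/90

649/90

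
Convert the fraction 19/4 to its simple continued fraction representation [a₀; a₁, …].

[4; 1, 3]

19 = 4·4 + 3, so a_0 = 4
4 = 1·3 + 1, so a_1 = 1
3 = 3·1 + 0, so a_2 = 3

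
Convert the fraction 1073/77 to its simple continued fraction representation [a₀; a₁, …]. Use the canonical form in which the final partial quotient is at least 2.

⌊1073/77⌋ = 13, remainder 72
⌊77/72⌋ = 1, remainder 5
⌊72/5⌋ = 14, remainder 2
⌊5/2⌋ = 2, remainder 1
⌊2/1⌋ = 2, remainder 0

[13; 1, 14, 2, 2]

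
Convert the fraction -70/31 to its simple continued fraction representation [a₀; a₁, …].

[-3; 1, 2, 1, 7]

Apply division with remainder until the remainder is 0:
-70 ÷ 31 → quotient -3, remainder 23
31 ÷ 23 → quotient 1, remainder 8
23 ÷ 8 → quotient 2, remainder 7
8 ÷ 7 → quotient 1, remainder 1
7 ÷ 1 → quotient 7, remainder 0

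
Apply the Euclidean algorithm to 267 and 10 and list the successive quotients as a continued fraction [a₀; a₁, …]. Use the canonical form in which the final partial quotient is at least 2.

[26; 1, 2, 3]

267 ÷ 10 → quotient 26, remainder 7
10 ÷ 7 → quotient 1, remainder 3
7 ÷ 3 → quotient 2, remainder 1
3 ÷ 1 → quotient 3, remainder 0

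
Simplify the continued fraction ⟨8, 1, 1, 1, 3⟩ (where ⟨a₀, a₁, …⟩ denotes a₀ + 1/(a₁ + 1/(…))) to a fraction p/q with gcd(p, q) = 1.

Work from the innermost term outward:
Start with 3.
1 + 1/(3/1) = 1 + 1/3 = 4/3
1 + 1/(4/3) = 1 + 3/4 = 7/4
1 + 1/(7/4) = 1 + 4/7 = 11/7
8 + 1/(11/7) = 8 + 7/11 = 95/11

95/11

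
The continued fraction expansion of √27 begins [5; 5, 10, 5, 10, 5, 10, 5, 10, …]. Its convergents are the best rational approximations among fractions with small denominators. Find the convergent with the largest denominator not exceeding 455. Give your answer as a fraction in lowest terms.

1351/260

List convergents until the denominator exceeds the bound:
a_0 = 5: 5/1  (≤ bound)
a_1 = 5: 26/5  (≤ bound)
a_2 = 10: 265/51  (≤ bound)
a_3 = 5: 1351/260  (≤ bound)
a_4 = 10: 13775/2651  (> 455, stop)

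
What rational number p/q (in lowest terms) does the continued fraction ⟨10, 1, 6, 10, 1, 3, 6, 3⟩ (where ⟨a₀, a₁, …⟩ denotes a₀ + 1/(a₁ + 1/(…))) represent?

65469/6029

a_0 = 10: 10/1
a_1 = 1: 11/1
a_2 = 6: 76/7
a_3 = 10: 771/71
a_4 = 1: 847/78
a_5 = 3: 3312/305
a_6 = 6: 20719/1908
a_7 = 3: 65469/6029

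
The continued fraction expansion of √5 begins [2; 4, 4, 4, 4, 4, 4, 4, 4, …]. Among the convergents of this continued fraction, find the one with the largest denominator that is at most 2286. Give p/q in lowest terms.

a_0 = 2: 2/1  (≤ bound)
a_1 = 4: 9/4  (≤ bound)
a_2 = 4: 38/17  (≤ bound)
a_3 = 4: 161/72  (≤ bound)
a_4 = 4: 682/305  (≤ bound)
a_5 = 4: 2889/1292  (≤ bound)
a_6 = 4: 12238/5473  (> 2286, stop)

2889/1292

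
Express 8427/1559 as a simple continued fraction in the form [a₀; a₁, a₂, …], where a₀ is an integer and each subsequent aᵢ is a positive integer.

⌊8427/1559⌋ = 5, remainder 632
⌊1559/632⌋ = 2, remainder 295
⌊632/295⌋ = 2, remainder 42
⌊295/42⌋ = 7, remainder 1
⌊42/1⌋ = 42, remainder 0

[5; 2, 2, 7, 42]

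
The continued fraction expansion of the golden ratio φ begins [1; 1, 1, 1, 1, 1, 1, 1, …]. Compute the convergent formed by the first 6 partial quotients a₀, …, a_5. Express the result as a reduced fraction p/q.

Use the convergent recurrence hₖ = aₖ·hₖ₋₁ + hₖ₋₂ (and likewise for the denominators kₖ):
a_0 = 1: 1/1
a_1 = 1: 2/1
a_2 = 1: 3/2
a_3 = 1: 5/3
a_4 = 1: 8/5
a_5 = 1: 13/8

13/8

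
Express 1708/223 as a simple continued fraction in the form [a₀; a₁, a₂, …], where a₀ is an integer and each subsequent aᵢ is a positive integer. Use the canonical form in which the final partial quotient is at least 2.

[7; 1, 1, 1, 14, 5]

Apply division with remainder until the remainder is 0:
1708 = 7·223 + 147, so a_0 = 7
223 = 1·147 + 76, so a_1 = 1
147 = 1·76 + 71, so a_2 = 1
76 = 1·71 + 5, so a_3 = 1
71 = 14·5 + 1, so a_4 = 14
5 = 5·1 + 0, so a_5 = 5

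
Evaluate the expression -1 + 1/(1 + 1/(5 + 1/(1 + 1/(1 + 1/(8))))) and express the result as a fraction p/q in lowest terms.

Start with 8.
1 + 1/(8/1) = 1 + 1/8 = 9/8
1 + 1/(9/8) = 1 + 8/9 = 17/9
5 + 1/(17/9) = 5 + 9/17 = 94/17
1 + 1/(94/17) = 1 + 17/94 = 111/94
-1 + 1/(111/94) = -1 + 94/111 = -17/111

-17/111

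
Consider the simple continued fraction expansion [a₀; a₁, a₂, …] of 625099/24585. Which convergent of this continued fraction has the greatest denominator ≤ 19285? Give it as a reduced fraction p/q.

44343/1744

a_0 = 25: 25/1  (≤ bound)
a_1 = 2: 51/2  (≤ bound)
a_2 = 2: 127/5  (≤ bound)
a_3 = 1: 178/7  (≤ bound)
a_4 = 7: 1373/54  (≤ bound)
a_5 = 3: 4297/169  (≤ bound)
a_6 = 10: 44343/1744  (≤ bound)
a_7 = 14: 625099/24585  (> 19285, stop)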